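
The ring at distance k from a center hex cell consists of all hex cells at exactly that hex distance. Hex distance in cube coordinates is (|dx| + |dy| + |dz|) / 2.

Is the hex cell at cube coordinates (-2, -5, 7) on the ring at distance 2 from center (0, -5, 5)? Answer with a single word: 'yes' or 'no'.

Answer: yes

Derivation:
|px - cx| = |-2 - 0| = 2
|py - cy| = |-5 - (-5)| = 0
|pz - cz| = |7 - 5| = 2
distance = (2+0+2)/2 = 4/2 = 2
radius = 2; distance == radius -> yes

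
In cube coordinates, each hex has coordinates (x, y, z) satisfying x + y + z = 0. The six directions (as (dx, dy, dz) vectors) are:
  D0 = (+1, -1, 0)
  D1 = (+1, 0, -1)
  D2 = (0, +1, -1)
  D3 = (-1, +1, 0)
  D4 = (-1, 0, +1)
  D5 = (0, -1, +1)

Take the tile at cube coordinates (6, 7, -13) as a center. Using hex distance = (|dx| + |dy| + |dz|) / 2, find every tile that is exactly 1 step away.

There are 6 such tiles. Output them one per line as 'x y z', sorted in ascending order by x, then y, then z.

Walk ring at distance 1 from (6, 7, -13):
Start at center + D4*1 = (5, 7, -12)
  hex 0: (5, 7, -12)
  hex 1: (6, 6, -12)
  hex 2: (7, 6, -13)
  hex 3: (7, 7, -14)
  hex 4: (6, 8, -14)
  hex 5: (5, 8, -13)
Sorted: 6 hexes.

Answer: 5 7 -12
5 8 -13
6 6 -12
6 8 -14
7 6 -13
7 7 -14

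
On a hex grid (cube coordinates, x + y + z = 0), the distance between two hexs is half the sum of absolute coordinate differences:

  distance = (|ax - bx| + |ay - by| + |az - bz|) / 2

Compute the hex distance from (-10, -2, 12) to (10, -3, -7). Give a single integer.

Answer: 20

Derivation:
|ax - bx| = |-10 - 10| = 20
|ay - by| = |-2 - (-3)| = 1
|az - bz| = |12 - (-7)| = 19
distance = (20 + 1 + 19) / 2 = 40 / 2 = 20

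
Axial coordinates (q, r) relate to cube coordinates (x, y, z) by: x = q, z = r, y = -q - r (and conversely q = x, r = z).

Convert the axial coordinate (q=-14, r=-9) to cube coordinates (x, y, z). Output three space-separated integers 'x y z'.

x = q = -14
z = r = -9
y = -x - z = -(-14) - (-9) = 23

Answer: -14 23 -9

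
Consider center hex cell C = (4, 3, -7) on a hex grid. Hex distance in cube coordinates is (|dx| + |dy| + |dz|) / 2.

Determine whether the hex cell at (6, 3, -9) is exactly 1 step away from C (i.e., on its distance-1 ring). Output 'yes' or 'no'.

Answer: no

Derivation:
|px - cx| = |6 - 4| = 2
|py - cy| = |3 - 3| = 0
|pz - cz| = |-9 - (-7)| = 2
distance = (2+0+2)/2 = 4/2 = 2
radius = 1; distance != radius -> no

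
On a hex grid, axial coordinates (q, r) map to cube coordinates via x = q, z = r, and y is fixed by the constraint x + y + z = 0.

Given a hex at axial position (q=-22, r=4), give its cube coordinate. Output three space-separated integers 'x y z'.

x = q = -22
z = r = 4
y = -x - z = -(-22) - (4) = 18

Answer: -22 18 4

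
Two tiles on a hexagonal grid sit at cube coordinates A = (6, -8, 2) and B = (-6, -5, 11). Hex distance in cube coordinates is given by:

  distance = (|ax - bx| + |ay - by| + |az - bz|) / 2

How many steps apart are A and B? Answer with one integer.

|ax - bx| = |6 - (-6)| = 12
|ay - by| = |-8 - (-5)| = 3
|az - bz| = |2 - 11| = 9
distance = (12 + 3 + 9) / 2 = 24 / 2 = 12

Answer: 12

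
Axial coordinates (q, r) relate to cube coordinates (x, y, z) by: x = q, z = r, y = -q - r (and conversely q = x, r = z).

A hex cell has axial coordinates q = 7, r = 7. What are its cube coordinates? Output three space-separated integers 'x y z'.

Answer: 7 -14 7

Derivation:
x = q = 7
z = r = 7
y = -x - z = -(7) - (7) = -14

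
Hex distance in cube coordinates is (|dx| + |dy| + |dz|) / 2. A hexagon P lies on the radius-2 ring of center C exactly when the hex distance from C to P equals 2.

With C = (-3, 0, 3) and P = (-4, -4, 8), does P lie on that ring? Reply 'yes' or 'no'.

Answer: no

Derivation:
|px - cx| = |-4 - (-3)| = 1
|py - cy| = |-4 - 0| = 4
|pz - cz| = |8 - 3| = 5
distance = (1+4+5)/2 = 10/2 = 5
radius = 2; distance != radius -> no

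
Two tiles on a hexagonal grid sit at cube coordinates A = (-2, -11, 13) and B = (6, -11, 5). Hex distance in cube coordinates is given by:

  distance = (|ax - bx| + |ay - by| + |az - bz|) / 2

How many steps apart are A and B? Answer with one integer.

|ax - bx| = |-2 - 6| = 8
|ay - by| = |-11 - (-11)| = 0
|az - bz| = |13 - 5| = 8
distance = (8 + 0 + 8) / 2 = 16 / 2 = 8

Answer: 8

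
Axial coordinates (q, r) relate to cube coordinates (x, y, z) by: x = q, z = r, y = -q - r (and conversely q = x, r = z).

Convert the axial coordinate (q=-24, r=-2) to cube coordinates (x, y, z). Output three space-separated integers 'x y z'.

Answer: -24 26 -2

Derivation:
x = q = -24
z = r = -2
y = -x - z = -(-24) - (-2) = 26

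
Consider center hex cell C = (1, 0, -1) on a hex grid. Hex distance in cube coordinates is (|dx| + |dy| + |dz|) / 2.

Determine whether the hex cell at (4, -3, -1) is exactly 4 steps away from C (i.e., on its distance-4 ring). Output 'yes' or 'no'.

|px - cx| = |4 - 1| = 3
|py - cy| = |-3 - 0| = 3
|pz - cz| = |-1 - (-1)| = 0
distance = (3+3+0)/2 = 6/2 = 3
radius = 4; distance != radius -> no

Answer: no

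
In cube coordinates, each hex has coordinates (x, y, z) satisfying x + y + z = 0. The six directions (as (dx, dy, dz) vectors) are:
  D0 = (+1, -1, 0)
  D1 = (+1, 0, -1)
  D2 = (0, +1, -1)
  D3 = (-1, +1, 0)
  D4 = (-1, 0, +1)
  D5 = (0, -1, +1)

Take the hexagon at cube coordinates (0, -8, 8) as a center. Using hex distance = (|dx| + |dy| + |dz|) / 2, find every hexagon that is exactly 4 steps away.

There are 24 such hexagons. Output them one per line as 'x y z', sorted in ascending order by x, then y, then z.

Answer: -4 -8 12
-4 -7 11
-4 -6 10
-4 -5 9
-4 -4 8
-3 -9 12
-3 -4 7
-2 -10 12
-2 -4 6
-1 -11 12
-1 -4 5
0 -12 12
0 -4 4
1 -12 11
1 -5 4
2 -12 10
2 -6 4
3 -12 9
3 -7 4
4 -12 8
4 -11 7
4 -10 6
4 -9 5
4 -8 4

Derivation:
Walk ring at distance 4 from (0, -8, 8):
Start at center + D4*4 = (-4, -8, 12)
  hex 0: (-4, -8, 12)
  hex 1: (-3, -9, 12)
  hex 2: (-2, -10, 12)
  hex 3: (-1, -11, 12)
  hex 4: (0, -12, 12)
  hex 5: (1, -12, 11)
  hex 6: (2, -12, 10)
  hex 7: (3, -12, 9)
  hex 8: (4, -12, 8)
  hex 9: (4, -11, 7)
  hex 10: (4, -10, 6)
  hex 11: (4, -9, 5)
  hex 12: (4, -8, 4)
  hex 13: (3, -7, 4)
  hex 14: (2, -6, 4)
  hex 15: (1, -5, 4)
  hex 16: (0, -4, 4)
  hex 17: (-1, -4, 5)
  hex 18: (-2, -4, 6)
  hex 19: (-3, -4, 7)
  hex 20: (-4, -4, 8)
  hex 21: (-4, -5, 9)
  hex 22: (-4, -6, 10)
  hex 23: (-4, -7, 11)
Sorted: 24 hexes.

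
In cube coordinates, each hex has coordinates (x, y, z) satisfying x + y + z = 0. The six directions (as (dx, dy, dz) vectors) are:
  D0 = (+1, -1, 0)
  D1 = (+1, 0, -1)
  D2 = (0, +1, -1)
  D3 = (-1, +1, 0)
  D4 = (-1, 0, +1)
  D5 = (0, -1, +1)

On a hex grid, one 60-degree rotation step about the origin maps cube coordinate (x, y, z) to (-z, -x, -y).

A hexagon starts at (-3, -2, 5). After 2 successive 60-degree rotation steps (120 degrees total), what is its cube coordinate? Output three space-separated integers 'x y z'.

Start: (-3, -2, 5)
Step 1: (-3, -2, 5) -> (-(5), -(-3), -(-2)) = (-5, 3, 2)
Step 2: (-5, 3, 2) -> (-(2), -(-5), -(3)) = (-2, 5, -3)

Answer: -2 5 -3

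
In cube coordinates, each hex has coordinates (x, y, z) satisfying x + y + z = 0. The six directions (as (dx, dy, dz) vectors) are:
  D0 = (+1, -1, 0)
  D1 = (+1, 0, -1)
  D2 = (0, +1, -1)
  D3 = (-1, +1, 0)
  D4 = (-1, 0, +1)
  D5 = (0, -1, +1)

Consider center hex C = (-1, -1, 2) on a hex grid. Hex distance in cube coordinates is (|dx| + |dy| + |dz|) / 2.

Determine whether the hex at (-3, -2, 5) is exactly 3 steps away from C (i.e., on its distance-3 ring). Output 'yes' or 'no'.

Answer: yes

Derivation:
|px - cx| = |-3 - (-1)| = 2
|py - cy| = |-2 - (-1)| = 1
|pz - cz| = |5 - 2| = 3
distance = (2+1+3)/2 = 6/2 = 3
radius = 3; distance == radius -> yes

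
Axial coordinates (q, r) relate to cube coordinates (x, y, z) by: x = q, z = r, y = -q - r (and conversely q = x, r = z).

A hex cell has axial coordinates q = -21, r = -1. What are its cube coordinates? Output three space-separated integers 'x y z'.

Answer: -21 22 -1

Derivation:
x = q = -21
z = r = -1
y = -x - z = -(-21) - (-1) = 22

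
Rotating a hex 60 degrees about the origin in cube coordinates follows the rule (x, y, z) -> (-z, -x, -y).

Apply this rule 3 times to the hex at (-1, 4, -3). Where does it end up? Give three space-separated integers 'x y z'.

Start: (-1, 4, -3)
Step 1: (-1, 4, -3) -> (-(-3), -(-1), -(4)) = (3, 1, -4)
Step 2: (3, 1, -4) -> (-(-4), -(3), -(1)) = (4, -3, -1)
Step 3: (4, -3, -1) -> (-(-1), -(4), -(-3)) = (1, -4, 3)

Answer: 1 -4 3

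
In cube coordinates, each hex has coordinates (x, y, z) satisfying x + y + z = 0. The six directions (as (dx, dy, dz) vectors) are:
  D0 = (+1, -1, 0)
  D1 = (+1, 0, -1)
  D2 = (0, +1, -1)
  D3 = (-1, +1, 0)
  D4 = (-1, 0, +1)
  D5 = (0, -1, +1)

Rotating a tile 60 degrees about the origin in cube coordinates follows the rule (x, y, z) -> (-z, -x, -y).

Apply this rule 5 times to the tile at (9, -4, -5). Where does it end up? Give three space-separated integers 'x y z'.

Start: (9, -4, -5)
Step 1: (9, -4, -5) -> (-(-5), -(9), -(-4)) = (5, -9, 4)
Step 2: (5, -9, 4) -> (-(4), -(5), -(-9)) = (-4, -5, 9)
Step 3: (-4, -5, 9) -> (-(9), -(-4), -(-5)) = (-9, 4, 5)
Step 4: (-9, 4, 5) -> (-(5), -(-9), -(4)) = (-5, 9, -4)
Step 5: (-5, 9, -4) -> (-(-4), -(-5), -(9)) = (4, 5, -9)

Answer: 4 5 -9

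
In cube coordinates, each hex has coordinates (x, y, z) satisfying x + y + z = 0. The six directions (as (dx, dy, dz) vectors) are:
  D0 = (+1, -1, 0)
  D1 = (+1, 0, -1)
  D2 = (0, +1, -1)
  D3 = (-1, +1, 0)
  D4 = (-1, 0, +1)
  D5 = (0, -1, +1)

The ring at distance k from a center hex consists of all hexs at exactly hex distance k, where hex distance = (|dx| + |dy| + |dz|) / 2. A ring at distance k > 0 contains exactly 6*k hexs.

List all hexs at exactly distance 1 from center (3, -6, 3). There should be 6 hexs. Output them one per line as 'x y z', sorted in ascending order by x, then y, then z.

Answer: 2 -6 4
2 -5 3
3 -7 4
3 -5 2
4 -7 3
4 -6 2

Derivation:
Walk ring at distance 1 from (3, -6, 3):
Start at center + D4*1 = (2, -6, 4)
  hex 0: (2, -6, 4)
  hex 1: (3, -7, 4)
  hex 2: (4, -7, 3)
  hex 3: (4, -6, 2)
  hex 4: (3, -5, 2)
  hex 5: (2, -5, 3)
Sorted: 6 hexes.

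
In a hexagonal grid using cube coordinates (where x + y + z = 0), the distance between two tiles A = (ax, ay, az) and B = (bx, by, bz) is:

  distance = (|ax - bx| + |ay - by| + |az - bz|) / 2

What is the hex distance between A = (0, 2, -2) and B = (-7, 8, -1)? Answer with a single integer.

Answer: 7

Derivation:
|ax - bx| = |0 - (-7)| = 7
|ay - by| = |2 - 8| = 6
|az - bz| = |-2 - (-1)| = 1
distance = (7 + 6 + 1) / 2 = 14 / 2 = 7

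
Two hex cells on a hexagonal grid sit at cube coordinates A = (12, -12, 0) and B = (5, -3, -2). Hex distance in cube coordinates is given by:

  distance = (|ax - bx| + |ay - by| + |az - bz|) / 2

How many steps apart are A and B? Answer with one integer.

|ax - bx| = |12 - 5| = 7
|ay - by| = |-12 - (-3)| = 9
|az - bz| = |0 - (-2)| = 2
distance = (7 + 9 + 2) / 2 = 18 / 2 = 9

Answer: 9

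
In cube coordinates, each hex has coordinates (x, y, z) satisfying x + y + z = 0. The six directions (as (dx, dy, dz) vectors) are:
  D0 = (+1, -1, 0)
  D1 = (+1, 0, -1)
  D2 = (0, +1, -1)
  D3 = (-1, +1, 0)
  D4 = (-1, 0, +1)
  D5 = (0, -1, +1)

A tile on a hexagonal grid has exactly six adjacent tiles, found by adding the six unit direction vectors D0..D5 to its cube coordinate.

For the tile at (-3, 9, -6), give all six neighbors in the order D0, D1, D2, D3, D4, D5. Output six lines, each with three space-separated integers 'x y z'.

Answer: -2 8 -6
-2 9 -7
-3 10 -7
-4 10 -6
-4 9 -5
-3 8 -5

Derivation:
Center: (-3, 9, -6). Add each direction:
  D0: (-3, 9, -6) + (1, -1, 0) = (-2, 8, -6)
  D1: (-3, 9, -6) + (1, 0, -1) = (-2, 9, -7)
  D2: (-3, 9, -6) + (0, 1, -1) = (-3, 10, -7)
  D3: (-3, 9, -6) + (-1, 1, 0) = (-4, 10, -6)
  D4: (-3, 9, -6) + (-1, 0, 1) = (-4, 9, -5)
  D5: (-3, 9, -6) + (0, -1, 1) = (-3, 8, -5)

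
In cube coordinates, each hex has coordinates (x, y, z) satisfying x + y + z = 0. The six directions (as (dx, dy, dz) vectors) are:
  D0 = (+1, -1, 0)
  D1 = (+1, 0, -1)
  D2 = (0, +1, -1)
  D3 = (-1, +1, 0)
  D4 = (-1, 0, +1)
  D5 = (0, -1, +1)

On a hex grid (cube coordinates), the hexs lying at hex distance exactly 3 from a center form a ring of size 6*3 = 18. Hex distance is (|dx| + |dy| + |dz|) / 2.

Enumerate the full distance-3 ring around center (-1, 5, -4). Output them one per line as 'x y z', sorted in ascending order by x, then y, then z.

Walk ring at distance 3 from (-1, 5, -4):
Start at center + D4*3 = (-4, 5, -1)
  hex 0: (-4, 5, -1)
  hex 1: (-3, 4, -1)
  hex 2: (-2, 3, -1)
  hex 3: (-1, 2, -1)
  hex 4: (0, 2, -2)
  hex 5: (1, 2, -3)
  hex 6: (2, 2, -4)
  hex 7: (2, 3, -5)
  hex 8: (2, 4, -6)
  hex 9: (2, 5, -7)
  hex 10: (1, 6, -7)
  hex 11: (0, 7, -7)
  hex 12: (-1, 8, -7)
  hex 13: (-2, 8, -6)
  hex 14: (-3, 8, -5)
  hex 15: (-4, 8, -4)
  hex 16: (-4, 7, -3)
  hex 17: (-4, 6, -2)
Sorted: 18 hexes.

Answer: -4 5 -1
-4 6 -2
-4 7 -3
-4 8 -4
-3 4 -1
-3 8 -5
-2 3 -1
-2 8 -6
-1 2 -1
-1 8 -7
0 2 -2
0 7 -7
1 2 -3
1 6 -7
2 2 -4
2 3 -5
2 4 -6
2 5 -7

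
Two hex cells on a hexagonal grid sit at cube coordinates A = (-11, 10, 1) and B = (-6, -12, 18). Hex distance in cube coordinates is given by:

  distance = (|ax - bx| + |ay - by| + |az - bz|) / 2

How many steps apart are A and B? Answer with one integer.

|ax - bx| = |-11 - (-6)| = 5
|ay - by| = |10 - (-12)| = 22
|az - bz| = |1 - 18| = 17
distance = (5 + 22 + 17) / 2 = 44 / 2 = 22

Answer: 22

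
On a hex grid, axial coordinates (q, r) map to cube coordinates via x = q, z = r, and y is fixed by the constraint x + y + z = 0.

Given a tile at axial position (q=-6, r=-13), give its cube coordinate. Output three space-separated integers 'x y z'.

Answer: -6 19 -13

Derivation:
x = q = -6
z = r = -13
y = -x - z = -(-6) - (-13) = 19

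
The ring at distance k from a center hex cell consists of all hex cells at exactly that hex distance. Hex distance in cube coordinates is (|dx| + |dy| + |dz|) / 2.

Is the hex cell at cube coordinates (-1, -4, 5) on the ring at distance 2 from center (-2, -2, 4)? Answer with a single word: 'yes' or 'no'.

Answer: yes

Derivation:
|px - cx| = |-1 - (-2)| = 1
|py - cy| = |-4 - (-2)| = 2
|pz - cz| = |5 - 4| = 1
distance = (1+2+1)/2 = 4/2 = 2
radius = 2; distance == radius -> yes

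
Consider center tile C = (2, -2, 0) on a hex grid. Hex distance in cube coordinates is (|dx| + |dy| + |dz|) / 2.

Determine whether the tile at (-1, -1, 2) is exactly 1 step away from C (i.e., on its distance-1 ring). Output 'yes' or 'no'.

|px - cx| = |-1 - 2| = 3
|py - cy| = |-1 - (-2)| = 1
|pz - cz| = |2 - 0| = 2
distance = (3+1+2)/2 = 6/2 = 3
radius = 1; distance != radius -> no

Answer: no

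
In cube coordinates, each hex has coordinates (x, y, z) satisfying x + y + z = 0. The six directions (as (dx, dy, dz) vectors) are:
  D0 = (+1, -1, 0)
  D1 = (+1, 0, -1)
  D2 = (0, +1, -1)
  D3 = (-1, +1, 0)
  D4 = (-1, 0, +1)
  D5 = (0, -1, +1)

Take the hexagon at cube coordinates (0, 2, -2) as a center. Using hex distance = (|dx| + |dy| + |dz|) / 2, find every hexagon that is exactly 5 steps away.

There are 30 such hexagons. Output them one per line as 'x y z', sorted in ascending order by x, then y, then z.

Answer: -5 2 3
-5 3 2
-5 4 1
-5 5 0
-5 6 -1
-5 7 -2
-4 1 3
-4 7 -3
-3 0 3
-3 7 -4
-2 -1 3
-2 7 -5
-1 -2 3
-1 7 -6
0 -3 3
0 7 -7
1 -3 2
1 6 -7
2 -3 1
2 5 -7
3 -3 0
3 4 -7
4 -3 -1
4 3 -7
5 -3 -2
5 -2 -3
5 -1 -4
5 0 -5
5 1 -6
5 2 -7

Derivation:
Walk ring at distance 5 from (0, 2, -2):
Start at center + D4*5 = (-5, 2, 3)
  hex 0: (-5, 2, 3)
  hex 1: (-4, 1, 3)
  hex 2: (-3, 0, 3)
  hex 3: (-2, -1, 3)
  hex 4: (-1, -2, 3)
  hex 5: (0, -3, 3)
  hex 6: (1, -3, 2)
  hex 7: (2, -3, 1)
  hex 8: (3, -3, 0)
  hex 9: (4, -3, -1)
  hex 10: (5, -3, -2)
  hex 11: (5, -2, -3)
  hex 12: (5, -1, -4)
  hex 13: (5, 0, -5)
  hex 14: (5, 1, -6)
  hex 15: (5, 2, -7)
  hex 16: (4, 3, -7)
  hex 17: (3, 4, -7)
  hex 18: (2, 5, -7)
  hex 19: (1, 6, -7)
  hex 20: (0, 7, -7)
  hex 21: (-1, 7, -6)
  hex 22: (-2, 7, -5)
  hex 23: (-3, 7, -4)
  hex 24: (-4, 7, -3)
  hex 25: (-5, 7, -2)
  hex 26: (-5, 6, -1)
  hex 27: (-5, 5, 0)
  hex 28: (-5, 4, 1)
  hex 29: (-5, 3, 2)
Sorted: 30 hexes.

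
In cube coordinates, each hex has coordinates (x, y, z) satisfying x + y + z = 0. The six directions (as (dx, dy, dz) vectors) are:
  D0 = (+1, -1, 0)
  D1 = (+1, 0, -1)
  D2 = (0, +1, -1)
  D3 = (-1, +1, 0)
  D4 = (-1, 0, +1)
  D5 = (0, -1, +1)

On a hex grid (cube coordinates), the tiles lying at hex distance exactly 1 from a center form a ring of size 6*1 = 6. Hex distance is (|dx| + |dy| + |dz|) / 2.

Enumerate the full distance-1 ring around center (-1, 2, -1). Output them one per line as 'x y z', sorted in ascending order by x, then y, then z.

Answer: -2 2 0
-2 3 -1
-1 1 0
-1 3 -2
0 1 -1
0 2 -2

Derivation:
Walk ring at distance 1 from (-1, 2, -1):
Start at center + D4*1 = (-2, 2, 0)
  hex 0: (-2, 2, 0)
  hex 1: (-1, 1, 0)
  hex 2: (0, 1, -1)
  hex 3: (0, 2, -2)
  hex 4: (-1, 3, -2)
  hex 5: (-2, 3, -1)
Sorted: 6 hexes.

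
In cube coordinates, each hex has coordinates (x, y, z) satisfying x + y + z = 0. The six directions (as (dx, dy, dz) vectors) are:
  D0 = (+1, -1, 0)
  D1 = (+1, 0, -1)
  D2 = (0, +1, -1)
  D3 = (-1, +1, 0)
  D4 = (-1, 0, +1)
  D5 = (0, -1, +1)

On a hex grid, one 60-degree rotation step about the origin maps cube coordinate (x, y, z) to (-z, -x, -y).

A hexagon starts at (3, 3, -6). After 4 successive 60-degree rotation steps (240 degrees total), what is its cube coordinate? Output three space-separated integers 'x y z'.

Start: (3, 3, -6)
Step 1: (3, 3, -6) -> (-(-6), -(3), -(3)) = (6, -3, -3)
Step 2: (6, -3, -3) -> (-(-3), -(6), -(-3)) = (3, -6, 3)
Step 3: (3, -6, 3) -> (-(3), -(3), -(-6)) = (-3, -3, 6)
Step 4: (-3, -3, 6) -> (-(6), -(-3), -(-3)) = (-6, 3, 3)

Answer: -6 3 3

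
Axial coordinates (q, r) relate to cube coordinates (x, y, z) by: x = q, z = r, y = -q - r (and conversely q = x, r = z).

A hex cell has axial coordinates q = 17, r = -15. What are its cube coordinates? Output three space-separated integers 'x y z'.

x = q = 17
z = r = -15
y = -x - z = -(17) - (-15) = -2

Answer: 17 -2 -15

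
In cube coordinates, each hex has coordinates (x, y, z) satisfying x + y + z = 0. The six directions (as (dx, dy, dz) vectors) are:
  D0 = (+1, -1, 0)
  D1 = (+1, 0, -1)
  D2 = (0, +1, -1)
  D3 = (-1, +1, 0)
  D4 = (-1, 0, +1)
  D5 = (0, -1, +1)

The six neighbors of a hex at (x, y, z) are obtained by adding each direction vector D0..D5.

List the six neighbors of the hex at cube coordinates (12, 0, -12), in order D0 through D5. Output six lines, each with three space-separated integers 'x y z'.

Center: (12, 0, -12). Add each direction:
  D0: (12, 0, -12) + (1, -1, 0) = (13, -1, -12)
  D1: (12, 0, -12) + (1, 0, -1) = (13, 0, -13)
  D2: (12, 0, -12) + (0, 1, -1) = (12, 1, -13)
  D3: (12, 0, -12) + (-1, 1, 0) = (11, 1, -12)
  D4: (12, 0, -12) + (-1, 0, 1) = (11, 0, -11)
  D5: (12, 0, -12) + (0, -1, 1) = (12, -1, -11)

Answer: 13 -1 -12
13 0 -13
12 1 -13
11 1 -12
11 0 -11
12 -1 -11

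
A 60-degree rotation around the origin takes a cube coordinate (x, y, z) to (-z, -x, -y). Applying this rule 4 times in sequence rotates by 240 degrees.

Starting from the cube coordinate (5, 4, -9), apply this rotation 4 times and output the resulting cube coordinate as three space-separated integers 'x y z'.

Answer: -9 5 4

Derivation:
Start: (5, 4, -9)
Step 1: (5, 4, -9) -> (-(-9), -(5), -(4)) = (9, -5, -4)
Step 2: (9, -5, -4) -> (-(-4), -(9), -(-5)) = (4, -9, 5)
Step 3: (4, -9, 5) -> (-(5), -(4), -(-9)) = (-5, -4, 9)
Step 4: (-5, -4, 9) -> (-(9), -(-5), -(-4)) = (-9, 5, 4)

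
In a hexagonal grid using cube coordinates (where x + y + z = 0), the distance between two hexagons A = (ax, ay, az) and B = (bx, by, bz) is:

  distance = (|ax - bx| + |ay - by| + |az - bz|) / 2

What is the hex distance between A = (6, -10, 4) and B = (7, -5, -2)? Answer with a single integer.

|ax - bx| = |6 - 7| = 1
|ay - by| = |-10 - (-5)| = 5
|az - bz| = |4 - (-2)| = 6
distance = (1 + 5 + 6) / 2 = 12 / 2 = 6

Answer: 6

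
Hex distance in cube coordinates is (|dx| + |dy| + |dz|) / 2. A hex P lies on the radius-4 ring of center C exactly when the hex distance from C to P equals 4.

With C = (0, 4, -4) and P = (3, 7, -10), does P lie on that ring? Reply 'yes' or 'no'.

Answer: no

Derivation:
|px - cx| = |3 - 0| = 3
|py - cy| = |7 - 4| = 3
|pz - cz| = |-10 - (-4)| = 6
distance = (3+3+6)/2 = 12/2 = 6
radius = 4; distance != radius -> no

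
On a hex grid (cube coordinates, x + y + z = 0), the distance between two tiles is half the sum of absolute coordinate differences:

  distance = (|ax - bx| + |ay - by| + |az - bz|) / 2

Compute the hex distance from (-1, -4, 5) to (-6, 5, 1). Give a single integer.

Answer: 9

Derivation:
|ax - bx| = |-1 - (-6)| = 5
|ay - by| = |-4 - 5| = 9
|az - bz| = |5 - 1| = 4
distance = (5 + 9 + 4) / 2 = 18 / 2 = 9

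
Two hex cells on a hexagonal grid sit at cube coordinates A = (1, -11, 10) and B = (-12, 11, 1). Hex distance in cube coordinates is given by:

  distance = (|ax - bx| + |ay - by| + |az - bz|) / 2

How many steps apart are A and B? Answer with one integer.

|ax - bx| = |1 - (-12)| = 13
|ay - by| = |-11 - 11| = 22
|az - bz| = |10 - 1| = 9
distance = (13 + 22 + 9) / 2 = 44 / 2 = 22

Answer: 22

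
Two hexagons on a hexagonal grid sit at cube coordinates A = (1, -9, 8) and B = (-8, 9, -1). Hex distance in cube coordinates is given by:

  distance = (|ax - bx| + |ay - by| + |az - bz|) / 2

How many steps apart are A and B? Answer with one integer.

Answer: 18

Derivation:
|ax - bx| = |1 - (-8)| = 9
|ay - by| = |-9 - 9| = 18
|az - bz| = |8 - (-1)| = 9
distance = (9 + 18 + 9) / 2 = 36 / 2 = 18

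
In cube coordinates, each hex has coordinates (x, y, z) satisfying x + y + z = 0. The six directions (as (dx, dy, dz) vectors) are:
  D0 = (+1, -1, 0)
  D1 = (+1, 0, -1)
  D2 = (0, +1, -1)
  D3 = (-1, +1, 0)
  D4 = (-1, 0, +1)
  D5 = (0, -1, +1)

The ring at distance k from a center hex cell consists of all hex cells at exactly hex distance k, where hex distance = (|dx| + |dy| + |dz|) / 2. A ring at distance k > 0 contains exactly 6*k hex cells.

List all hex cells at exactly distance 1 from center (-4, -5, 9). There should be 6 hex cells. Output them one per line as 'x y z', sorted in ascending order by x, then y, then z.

Walk ring at distance 1 from (-4, -5, 9):
Start at center + D4*1 = (-5, -5, 10)
  hex 0: (-5, -5, 10)
  hex 1: (-4, -6, 10)
  hex 2: (-3, -6, 9)
  hex 3: (-3, -5, 8)
  hex 4: (-4, -4, 8)
  hex 5: (-5, -4, 9)
Sorted: 6 hexes.

Answer: -5 -5 10
-5 -4 9
-4 -6 10
-4 -4 8
-3 -6 9
-3 -5 8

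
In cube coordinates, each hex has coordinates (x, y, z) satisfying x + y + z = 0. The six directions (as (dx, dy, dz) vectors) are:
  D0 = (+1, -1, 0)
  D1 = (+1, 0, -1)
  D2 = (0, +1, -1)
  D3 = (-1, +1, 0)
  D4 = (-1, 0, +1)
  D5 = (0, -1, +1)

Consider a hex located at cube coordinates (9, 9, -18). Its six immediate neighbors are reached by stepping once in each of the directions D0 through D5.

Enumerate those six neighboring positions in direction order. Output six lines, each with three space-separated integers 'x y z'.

Center: (9, 9, -18). Add each direction:
  D0: (9, 9, -18) + (1, -1, 0) = (10, 8, -18)
  D1: (9, 9, -18) + (1, 0, -1) = (10, 9, -19)
  D2: (9, 9, -18) + (0, 1, -1) = (9, 10, -19)
  D3: (9, 9, -18) + (-1, 1, 0) = (8, 10, -18)
  D4: (9, 9, -18) + (-1, 0, 1) = (8, 9, -17)
  D5: (9, 9, -18) + (0, -1, 1) = (9, 8, -17)

Answer: 10 8 -18
10 9 -19
9 10 -19
8 10 -18
8 9 -17
9 8 -17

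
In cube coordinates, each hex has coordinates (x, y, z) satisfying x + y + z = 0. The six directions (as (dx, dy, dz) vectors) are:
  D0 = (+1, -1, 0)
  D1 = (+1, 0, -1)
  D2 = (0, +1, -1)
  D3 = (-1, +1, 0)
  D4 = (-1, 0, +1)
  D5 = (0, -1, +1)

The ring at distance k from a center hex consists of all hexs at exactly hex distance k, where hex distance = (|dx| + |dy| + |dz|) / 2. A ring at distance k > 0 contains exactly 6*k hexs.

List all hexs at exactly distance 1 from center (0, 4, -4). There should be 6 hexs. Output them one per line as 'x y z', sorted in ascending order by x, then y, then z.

Answer: -1 4 -3
-1 5 -4
0 3 -3
0 5 -5
1 3 -4
1 4 -5

Derivation:
Walk ring at distance 1 from (0, 4, -4):
Start at center + D4*1 = (-1, 4, -3)
  hex 0: (-1, 4, -3)
  hex 1: (0, 3, -3)
  hex 2: (1, 3, -4)
  hex 3: (1, 4, -5)
  hex 4: (0, 5, -5)
  hex 5: (-1, 5, -4)
Sorted: 6 hexes.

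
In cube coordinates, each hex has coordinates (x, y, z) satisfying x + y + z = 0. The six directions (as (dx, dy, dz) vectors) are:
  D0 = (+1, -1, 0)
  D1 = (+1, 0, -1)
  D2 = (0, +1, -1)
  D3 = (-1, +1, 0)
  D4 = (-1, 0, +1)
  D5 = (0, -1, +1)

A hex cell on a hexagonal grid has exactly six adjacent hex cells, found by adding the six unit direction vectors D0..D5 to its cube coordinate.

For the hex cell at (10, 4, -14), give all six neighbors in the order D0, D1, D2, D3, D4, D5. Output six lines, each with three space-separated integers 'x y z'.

Answer: 11 3 -14
11 4 -15
10 5 -15
9 5 -14
9 4 -13
10 3 -13

Derivation:
Center: (10, 4, -14). Add each direction:
  D0: (10, 4, -14) + (1, -1, 0) = (11, 3, -14)
  D1: (10, 4, -14) + (1, 0, -1) = (11, 4, -15)
  D2: (10, 4, -14) + (0, 1, -1) = (10, 5, -15)
  D3: (10, 4, -14) + (-1, 1, 0) = (9, 5, -14)
  D4: (10, 4, -14) + (-1, 0, 1) = (9, 4, -13)
  D5: (10, 4, -14) + (0, -1, 1) = (10, 3, -13)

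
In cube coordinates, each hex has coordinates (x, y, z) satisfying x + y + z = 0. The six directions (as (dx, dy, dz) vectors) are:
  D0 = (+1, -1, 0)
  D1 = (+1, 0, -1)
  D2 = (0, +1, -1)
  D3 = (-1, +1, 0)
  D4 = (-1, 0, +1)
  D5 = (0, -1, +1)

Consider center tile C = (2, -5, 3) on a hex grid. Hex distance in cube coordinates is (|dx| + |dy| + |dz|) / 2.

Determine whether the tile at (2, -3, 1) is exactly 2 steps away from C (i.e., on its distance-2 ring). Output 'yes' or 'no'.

|px - cx| = |2 - 2| = 0
|py - cy| = |-3 - (-5)| = 2
|pz - cz| = |1 - 3| = 2
distance = (0+2+2)/2 = 4/2 = 2
radius = 2; distance == radius -> yes

Answer: yes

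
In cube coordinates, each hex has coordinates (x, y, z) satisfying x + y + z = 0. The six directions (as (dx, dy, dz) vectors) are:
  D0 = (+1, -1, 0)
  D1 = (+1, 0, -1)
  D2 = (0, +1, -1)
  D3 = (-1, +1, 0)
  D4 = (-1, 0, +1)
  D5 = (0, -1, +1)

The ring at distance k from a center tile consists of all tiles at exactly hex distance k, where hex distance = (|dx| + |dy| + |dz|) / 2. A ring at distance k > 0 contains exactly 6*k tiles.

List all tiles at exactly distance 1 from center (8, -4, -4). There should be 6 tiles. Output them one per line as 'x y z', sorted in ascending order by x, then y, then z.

Walk ring at distance 1 from (8, -4, -4):
Start at center + D4*1 = (7, -4, -3)
  hex 0: (7, -4, -3)
  hex 1: (8, -5, -3)
  hex 2: (9, -5, -4)
  hex 3: (9, -4, -5)
  hex 4: (8, -3, -5)
  hex 5: (7, -3, -4)
Sorted: 6 hexes.

Answer: 7 -4 -3
7 -3 -4
8 -5 -3
8 -3 -5
9 -5 -4
9 -4 -5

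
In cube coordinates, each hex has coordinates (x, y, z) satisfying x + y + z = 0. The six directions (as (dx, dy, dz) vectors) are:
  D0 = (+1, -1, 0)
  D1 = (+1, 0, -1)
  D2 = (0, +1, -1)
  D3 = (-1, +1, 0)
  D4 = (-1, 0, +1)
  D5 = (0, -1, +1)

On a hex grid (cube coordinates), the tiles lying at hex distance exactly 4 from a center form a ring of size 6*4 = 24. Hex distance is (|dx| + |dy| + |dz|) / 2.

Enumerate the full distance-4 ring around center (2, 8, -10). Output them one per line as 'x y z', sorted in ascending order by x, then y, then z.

Walk ring at distance 4 from (2, 8, -10):
Start at center + D4*4 = (-2, 8, -6)
  hex 0: (-2, 8, -6)
  hex 1: (-1, 7, -6)
  hex 2: (0, 6, -6)
  hex 3: (1, 5, -6)
  hex 4: (2, 4, -6)
  hex 5: (3, 4, -7)
  hex 6: (4, 4, -8)
  hex 7: (5, 4, -9)
  hex 8: (6, 4, -10)
  hex 9: (6, 5, -11)
  hex 10: (6, 6, -12)
  hex 11: (6, 7, -13)
  hex 12: (6, 8, -14)
  hex 13: (5, 9, -14)
  hex 14: (4, 10, -14)
  hex 15: (3, 11, -14)
  hex 16: (2, 12, -14)
  hex 17: (1, 12, -13)
  hex 18: (0, 12, -12)
  hex 19: (-1, 12, -11)
  hex 20: (-2, 12, -10)
  hex 21: (-2, 11, -9)
  hex 22: (-2, 10, -8)
  hex 23: (-2, 9, -7)
Sorted: 24 hexes.

Answer: -2 8 -6
-2 9 -7
-2 10 -8
-2 11 -9
-2 12 -10
-1 7 -6
-1 12 -11
0 6 -6
0 12 -12
1 5 -6
1 12 -13
2 4 -6
2 12 -14
3 4 -7
3 11 -14
4 4 -8
4 10 -14
5 4 -9
5 9 -14
6 4 -10
6 5 -11
6 6 -12
6 7 -13
6 8 -14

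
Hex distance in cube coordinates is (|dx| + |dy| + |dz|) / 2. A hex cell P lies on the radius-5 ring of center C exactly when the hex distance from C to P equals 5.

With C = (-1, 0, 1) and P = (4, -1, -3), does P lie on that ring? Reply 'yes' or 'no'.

Answer: yes

Derivation:
|px - cx| = |4 - (-1)| = 5
|py - cy| = |-1 - 0| = 1
|pz - cz| = |-3 - 1| = 4
distance = (5+1+4)/2 = 10/2 = 5
radius = 5; distance == radius -> yes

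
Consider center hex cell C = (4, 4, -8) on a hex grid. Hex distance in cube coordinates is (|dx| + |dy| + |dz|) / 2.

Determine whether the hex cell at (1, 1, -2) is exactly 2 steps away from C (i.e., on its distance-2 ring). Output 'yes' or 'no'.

Answer: no

Derivation:
|px - cx| = |1 - 4| = 3
|py - cy| = |1 - 4| = 3
|pz - cz| = |-2 - (-8)| = 6
distance = (3+3+6)/2 = 12/2 = 6
radius = 2; distance != radius -> no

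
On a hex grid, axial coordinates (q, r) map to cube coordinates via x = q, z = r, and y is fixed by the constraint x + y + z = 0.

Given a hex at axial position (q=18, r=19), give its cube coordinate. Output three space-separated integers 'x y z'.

Answer: 18 -37 19

Derivation:
x = q = 18
z = r = 19
y = -x - z = -(18) - (19) = -37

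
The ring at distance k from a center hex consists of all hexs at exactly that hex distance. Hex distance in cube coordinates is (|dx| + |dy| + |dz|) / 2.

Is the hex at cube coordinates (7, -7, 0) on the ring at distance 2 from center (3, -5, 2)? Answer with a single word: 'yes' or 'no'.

|px - cx| = |7 - 3| = 4
|py - cy| = |-7 - (-5)| = 2
|pz - cz| = |0 - 2| = 2
distance = (4+2+2)/2 = 8/2 = 4
radius = 2; distance != radius -> no

Answer: no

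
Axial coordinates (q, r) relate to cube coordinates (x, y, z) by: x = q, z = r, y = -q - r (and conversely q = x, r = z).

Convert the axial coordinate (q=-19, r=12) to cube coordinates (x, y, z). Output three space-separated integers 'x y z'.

x = q = -19
z = r = 12
y = -x - z = -(-19) - (12) = 7

Answer: -19 7 12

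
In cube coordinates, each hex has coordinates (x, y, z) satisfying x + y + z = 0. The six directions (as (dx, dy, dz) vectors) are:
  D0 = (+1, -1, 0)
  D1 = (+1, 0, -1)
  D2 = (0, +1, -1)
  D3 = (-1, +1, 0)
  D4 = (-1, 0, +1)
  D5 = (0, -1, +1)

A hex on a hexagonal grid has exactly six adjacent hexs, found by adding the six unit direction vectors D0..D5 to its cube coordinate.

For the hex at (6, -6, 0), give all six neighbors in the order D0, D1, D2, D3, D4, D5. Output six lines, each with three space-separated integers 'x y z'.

Answer: 7 -7 0
7 -6 -1
6 -5 -1
5 -5 0
5 -6 1
6 -7 1

Derivation:
Center: (6, -6, 0). Add each direction:
  D0: (6, -6, 0) + (1, -1, 0) = (7, -7, 0)
  D1: (6, -6, 0) + (1, 0, -1) = (7, -6, -1)
  D2: (6, -6, 0) + (0, 1, -1) = (6, -5, -1)
  D3: (6, -6, 0) + (-1, 1, 0) = (5, -5, 0)
  D4: (6, -6, 0) + (-1, 0, 1) = (5, -6, 1)
  D5: (6, -6, 0) + (0, -1, 1) = (6, -7, 1)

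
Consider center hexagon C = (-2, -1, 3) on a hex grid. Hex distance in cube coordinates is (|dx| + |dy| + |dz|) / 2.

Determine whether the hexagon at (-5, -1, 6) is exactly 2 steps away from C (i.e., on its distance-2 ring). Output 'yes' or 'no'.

|px - cx| = |-5 - (-2)| = 3
|py - cy| = |-1 - (-1)| = 0
|pz - cz| = |6 - 3| = 3
distance = (3+0+3)/2 = 6/2 = 3
radius = 2; distance != radius -> no

Answer: no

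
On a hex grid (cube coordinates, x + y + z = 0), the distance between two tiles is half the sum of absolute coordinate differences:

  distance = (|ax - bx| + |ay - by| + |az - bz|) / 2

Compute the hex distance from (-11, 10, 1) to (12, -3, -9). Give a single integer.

|ax - bx| = |-11 - 12| = 23
|ay - by| = |10 - (-3)| = 13
|az - bz| = |1 - (-9)| = 10
distance = (23 + 13 + 10) / 2 = 46 / 2 = 23

Answer: 23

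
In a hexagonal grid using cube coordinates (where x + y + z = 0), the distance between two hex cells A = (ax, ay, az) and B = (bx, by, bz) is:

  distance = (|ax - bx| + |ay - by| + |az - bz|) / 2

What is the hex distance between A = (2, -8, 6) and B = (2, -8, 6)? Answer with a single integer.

|ax - bx| = |2 - 2| = 0
|ay - by| = |-8 - (-8)| = 0
|az - bz| = |6 - 6| = 0
distance = (0 + 0 + 0) / 2 = 0 / 2 = 0

Answer: 0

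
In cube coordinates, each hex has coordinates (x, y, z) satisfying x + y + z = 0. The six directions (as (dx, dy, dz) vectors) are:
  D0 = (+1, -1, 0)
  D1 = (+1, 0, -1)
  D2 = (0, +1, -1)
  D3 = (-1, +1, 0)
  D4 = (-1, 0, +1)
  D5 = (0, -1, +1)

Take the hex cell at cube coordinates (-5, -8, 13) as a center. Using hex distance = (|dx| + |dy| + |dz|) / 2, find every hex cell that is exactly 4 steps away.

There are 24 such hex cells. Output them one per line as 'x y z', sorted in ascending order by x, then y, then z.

Answer: -9 -8 17
-9 -7 16
-9 -6 15
-9 -5 14
-9 -4 13
-8 -9 17
-8 -4 12
-7 -10 17
-7 -4 11
-6 -11 17
-6 -4 10
-5 -12 17
-5 -4 9
-4 -12 16
-4 -5 9
-3 -12 15
-3 -6 9
-2 -12 14
-2 -7 9
-1 -12 13
-1 -11 12
-1 -10 11
-1 -9 10
-1 -8 9

Derivation:
Walk ring at distance 4 from (-5, -8, 13):
Start at center + D4*4 = (-9, -8, 17)
  hex 0: (-9, -8, 17)
  hex 1: (-8, -9, 17)
  hex 2: (-7, -10, 17)
  hex 3: (-6, -11, 17)
  hex 4: (-5, -12, 17)
  hex 5: (-4, -12, 16)
  hex 6: (-3, -12, 15)
  hex 7: (-2, -12, 14)
  hex 8: (-1, -12, 13)
  hex 9: (-1, -11, 12)
  hex 10: (-1, -10, 11)
  hex 11: (-1, -9, 10)
  hex 12: (-1, -8, 9)
  hex 13: (-2, -7, 9)
  hex 14: (-3, -6, 9)
  hex 15: (-4, -5, 9)
  hex 16: (-5, -4, 9)
  hex 17: (-6, -4, 10)
  hex 18: (-7, -4, 11)
  hex 19: (-8, -4, 12)
  hex 20: (-9, -4, 13)
  hex 21: (-9, -5, 14)
  hex 22: (-9, -6, 15)
  hex 23: (-9, -7, 16)
Sorted: 24 hexes.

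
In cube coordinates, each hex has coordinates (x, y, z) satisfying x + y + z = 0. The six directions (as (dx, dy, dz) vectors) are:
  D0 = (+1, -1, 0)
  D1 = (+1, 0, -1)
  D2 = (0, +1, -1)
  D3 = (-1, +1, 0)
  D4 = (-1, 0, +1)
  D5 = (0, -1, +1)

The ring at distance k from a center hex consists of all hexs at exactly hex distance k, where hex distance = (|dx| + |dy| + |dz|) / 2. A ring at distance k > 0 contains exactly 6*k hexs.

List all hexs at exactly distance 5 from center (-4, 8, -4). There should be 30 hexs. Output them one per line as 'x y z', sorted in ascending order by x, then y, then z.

Answer: -9 8 1
-9 9 0
-9 10 -1
-9 11 -2
-9 12 -3
-9 13 -4
-8 7 1
-8 13 -5
-7 6 1
-7 13 -6
-6 5 1
-6 13 -7
-5 4 1
-5 13 -8
-4 3 1
-4 13 -9
-3 3 0
-3 12 -9
-2 3 -1
-2 11 -9
-1 3 -2
-1 10 -9
0 3 -3
0 9 -9
1 3 -4
1 4 -5
1 5 -6
1 6 -7
1 7 -8
1 8 -9

Derivation:
Walk ring at distance 5 from (-4, 8, -4):
Start at center + D4*5 = (-9, 8, 1)
  hex 0: (-9, 8, 1)
  hex 1: (-8, 7, 1)
  hex 2: (-7, 6, 1)
  hex 3: (-6, 5, 1)
  hex 4: (-5, 4, 1)
  hex 5: (-4, 3, 1)
  hex 6: (-3, 3, 0)
  hex 7: (-2, 3, -1)
  hex 8: (-1, 3, -2)
  hex 9: (0, 3, -3)
  hex 10: (1, 3, -4)
  hex 11: (1, 4, -5)
  hex 12: (1, 5, -6)
  hex 13: (1, 6, -7)
  hex 14: (1, 7, -8)
  hex 15: (1, 8, -9)
  hex 16: (0, 9, -9)
  hex 17: (-1, 10, -9)
  hex 18: (-2, 11, -9)
  hex 19: (-3, 12, -9)
  hex 20: (-4, 13, -9)
  hex 21: (-5, 13, -8)
  hex 22: (-6, 13, -7)
  hex 23: (-7, 13, -6)
  hex 24: (-8, 13, -5)
  hex 25: (-9, 13, -4)
  hex 26: (-9, 12, -3)
  hex 27: (-9, 11, -2)
  hex 28: (-9, 10, -1)
  hex 29: (-9, 9, 0)
Sorted: 30 hexes.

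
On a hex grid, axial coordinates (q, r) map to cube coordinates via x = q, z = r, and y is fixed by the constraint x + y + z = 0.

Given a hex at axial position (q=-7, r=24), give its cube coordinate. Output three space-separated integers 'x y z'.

Answer: -7 -17 24

Derivation:
x = q = -7
z = r = 24
y = -x - z = -(-7) - (24) = -17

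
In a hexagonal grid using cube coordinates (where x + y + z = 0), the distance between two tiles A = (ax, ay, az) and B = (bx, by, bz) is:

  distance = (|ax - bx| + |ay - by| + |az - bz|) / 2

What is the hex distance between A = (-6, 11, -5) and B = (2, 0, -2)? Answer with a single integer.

Answer: 11

Derivation:
|ax - bx| = |-6 - 2| = 8
|ay - by| = |11 - 0| = 11
|az - bz| = |-5 - (-2)| = 3
distance = (8 + 11 + 3) / 2 = 22 / 2 = 11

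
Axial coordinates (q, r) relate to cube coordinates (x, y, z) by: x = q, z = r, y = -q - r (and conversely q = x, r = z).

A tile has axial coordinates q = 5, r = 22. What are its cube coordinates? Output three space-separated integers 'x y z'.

x = q = 5
z = r = 22
y = -x - z = -(5) - (22) = -27

Answer: 5 -27 22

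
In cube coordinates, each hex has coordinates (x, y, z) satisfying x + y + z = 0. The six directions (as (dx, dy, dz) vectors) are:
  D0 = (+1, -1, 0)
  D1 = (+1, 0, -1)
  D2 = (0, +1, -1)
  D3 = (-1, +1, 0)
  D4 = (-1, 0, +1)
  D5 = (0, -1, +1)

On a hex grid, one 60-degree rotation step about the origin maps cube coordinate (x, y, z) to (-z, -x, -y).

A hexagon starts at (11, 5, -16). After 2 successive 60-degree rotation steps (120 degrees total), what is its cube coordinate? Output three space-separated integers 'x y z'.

Answer: 5 -16 11

Derivation:
Start: (11, 5, -16)
Step 1: (11, 5, -16) -> (-(-16), -(11), -(5)) = (16, -11, -5)
Step 2: (16, -11, -5) -> (-(-5), -(16), -(-11)) = (5, -16, 11)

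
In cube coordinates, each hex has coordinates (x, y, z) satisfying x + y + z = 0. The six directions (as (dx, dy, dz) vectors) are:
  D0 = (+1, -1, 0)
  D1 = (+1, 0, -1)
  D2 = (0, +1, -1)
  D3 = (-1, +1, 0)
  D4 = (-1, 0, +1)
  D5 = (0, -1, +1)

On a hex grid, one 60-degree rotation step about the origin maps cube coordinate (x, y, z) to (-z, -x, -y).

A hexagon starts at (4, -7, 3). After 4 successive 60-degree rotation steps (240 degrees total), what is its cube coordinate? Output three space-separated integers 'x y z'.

Start: (4, -7, 3)
Step 1: (4, -7, 3) -> (-(3), -(4), -(-7)) = (-3, -4, 7)
Step 2: (-3, -4, 7) -> (-(7), -(-3), -(-4)) = (-7, 3, 4)
Step 3: (-7, 3, 4) -> (-(4), -(-7), -(3)) = (-4, 7, -3)
Step 4: (-4, 7, -3) -> (-(-3), -(-4), -(7)) = (3, 4, -7)

Answer: 3 4 -7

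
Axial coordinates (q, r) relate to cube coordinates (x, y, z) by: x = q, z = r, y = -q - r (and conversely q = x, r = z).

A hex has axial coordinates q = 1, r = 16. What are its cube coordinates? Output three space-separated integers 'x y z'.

Answer: 1 -17 16

Derivation:
x = q = 1
z = r = 16
y = -x - z = -(1) - (16) = -17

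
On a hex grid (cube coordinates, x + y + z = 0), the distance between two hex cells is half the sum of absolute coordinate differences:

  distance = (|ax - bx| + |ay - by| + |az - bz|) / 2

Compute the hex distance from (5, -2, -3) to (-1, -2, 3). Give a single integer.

|ax - bx| = |5 - (-1)| = 6
|ay - by| = |-2 - (-2)| = 0
|az - bz| = |-3 - 3| = 6
distance = (6 + 0 + 6) / 2 = 12 / 2 = 6

Answer: 6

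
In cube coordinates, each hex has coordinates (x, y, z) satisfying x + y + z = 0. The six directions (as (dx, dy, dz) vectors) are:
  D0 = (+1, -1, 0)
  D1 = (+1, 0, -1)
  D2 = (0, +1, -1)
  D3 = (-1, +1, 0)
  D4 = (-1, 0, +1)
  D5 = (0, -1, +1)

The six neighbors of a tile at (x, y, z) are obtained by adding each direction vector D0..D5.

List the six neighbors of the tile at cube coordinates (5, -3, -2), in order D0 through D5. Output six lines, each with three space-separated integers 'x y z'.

Center: (5, -3, -2). Add each direction:
  D0: (5, -3, -2) + (1, -1, 0) = (6, -4, -2)
  D1: (5, -3, -2) + (1, 0, -1) = (6, -3, -3)
  D2: (5, -3, -2) + (0, 1, -1) = (5, -2, -3)
  D3: (5, -3, -2) + (-1, 1, 0) = (4, -2, -2)
  D4: (5, -3, -2) + (-1, 0, 1) = (4, -3, -1)
  D5: (5, -3, -2) + (0, -1, 1) = (5, -4, -1)

Answer: 6 -4 -2
6 -3 -3
5 -2 -3
4 -2 -2
4 -3 -1
5 -4 -1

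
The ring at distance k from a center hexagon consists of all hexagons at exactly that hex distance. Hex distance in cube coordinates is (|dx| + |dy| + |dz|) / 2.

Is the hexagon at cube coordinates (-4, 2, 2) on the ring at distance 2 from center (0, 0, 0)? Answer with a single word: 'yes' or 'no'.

|px - cx| = |-4 - 0| = 4
|py - cy| = |2 - 0| = 2
|pz - cz| = |2 - 0| = 2
distance = (4+2+2)/2 = 8/2 = 4
radius = 2; distance != radius -> no

Answer: no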